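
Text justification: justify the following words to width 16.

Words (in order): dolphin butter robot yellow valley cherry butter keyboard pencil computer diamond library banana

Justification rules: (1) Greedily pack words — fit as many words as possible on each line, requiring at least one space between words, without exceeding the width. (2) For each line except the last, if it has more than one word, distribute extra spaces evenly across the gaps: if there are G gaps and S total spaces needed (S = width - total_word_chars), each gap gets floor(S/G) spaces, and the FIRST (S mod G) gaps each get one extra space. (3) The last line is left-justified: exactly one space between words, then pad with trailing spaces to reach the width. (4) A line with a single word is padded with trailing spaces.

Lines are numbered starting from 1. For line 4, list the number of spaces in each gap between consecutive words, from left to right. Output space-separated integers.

Answer: 2

Derivation:
Line 1: ['dolphin', 'butter'] (min_width=14, slack=2)
Line 2: ['robot', 'yellow'] (min_width=12, slack=4)
Line 3: ['valley', 'cherry'] (min_width=13, slack=3)
Line 4: ['butter', 'keyboard'] (min_width=15, slack=1)
Line 5: ['pencil', 'computer'] (min_width=15, slack=1)
Line 6: ['diamond', 'library'] (min_width=15, slack=1)
Line 7: ['banana'] (min_width=6, slack=10)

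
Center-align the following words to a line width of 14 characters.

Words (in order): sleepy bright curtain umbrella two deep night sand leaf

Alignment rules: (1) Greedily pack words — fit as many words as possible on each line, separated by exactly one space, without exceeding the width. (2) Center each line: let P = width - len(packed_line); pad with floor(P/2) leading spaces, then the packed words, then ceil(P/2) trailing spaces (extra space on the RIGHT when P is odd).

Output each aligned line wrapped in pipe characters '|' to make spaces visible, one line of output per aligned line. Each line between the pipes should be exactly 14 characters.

Line 1: ['sleepy', 'bright'] (min_width=13, slack=1)
Line 2: ['curtain'] (min_width=7, slack=7)
Line 3: ['umbrella', 'two'] (min_width=12, slack=2)
Line 4: ['deep', 'night'] (min_width=10, slack=4)
Line 5: ['sand', 'leaf'] (min_width=9, slack=5)

Answer: |sleepy bright |
|   curtain    |
| umbrella two |
|  deep night  |
|  sand leaf   |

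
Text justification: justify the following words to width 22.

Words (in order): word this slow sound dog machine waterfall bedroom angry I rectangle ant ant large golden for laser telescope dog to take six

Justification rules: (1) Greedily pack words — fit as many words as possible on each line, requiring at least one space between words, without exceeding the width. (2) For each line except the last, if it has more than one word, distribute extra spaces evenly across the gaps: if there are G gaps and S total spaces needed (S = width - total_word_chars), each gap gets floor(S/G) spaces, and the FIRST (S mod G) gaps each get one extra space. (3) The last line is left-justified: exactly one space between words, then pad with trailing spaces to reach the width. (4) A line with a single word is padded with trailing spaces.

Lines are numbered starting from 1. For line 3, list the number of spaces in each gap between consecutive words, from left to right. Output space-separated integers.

Line 1: ['word', 'this', 'slow', 'sound'] (min_width=20, slack=2)
Line 2: ['dog', 'machine', 'waterfall'] (min_width=21, slack=1)
Line 3: ['bedroom', 'angry', 'I'] (min_width=15, slack=7)
Line 4: ['rectangle', 'ant', 'ant'] (min_width=17, slack=5)
Line 5: ['large', 'golden', 'for', 'laser'] (min_width=22, slack=0)
Line 6: ['telescope', 'dog', 'to', 'take'] (min_width=21, slack=1)
Line 7: ['six'] (min_width=3, slack=19)

Answer: 5 4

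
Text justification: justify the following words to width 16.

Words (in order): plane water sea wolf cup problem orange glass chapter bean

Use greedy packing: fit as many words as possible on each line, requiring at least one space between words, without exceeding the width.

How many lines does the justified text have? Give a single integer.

Answer: 4

Derivation:
Line 1: ['plane', 'water', 'sea'] (min_width=15, slack=1)
Line 2: ['wolf', 'cup', 'problem'] (min_width=16, slack=0)
Line 3: ['orange', 'glass'] (min_width=12, slack=4)
Line 4: ['chapter', 'bean'] (min_width=12, slack=4)
Total lines: 4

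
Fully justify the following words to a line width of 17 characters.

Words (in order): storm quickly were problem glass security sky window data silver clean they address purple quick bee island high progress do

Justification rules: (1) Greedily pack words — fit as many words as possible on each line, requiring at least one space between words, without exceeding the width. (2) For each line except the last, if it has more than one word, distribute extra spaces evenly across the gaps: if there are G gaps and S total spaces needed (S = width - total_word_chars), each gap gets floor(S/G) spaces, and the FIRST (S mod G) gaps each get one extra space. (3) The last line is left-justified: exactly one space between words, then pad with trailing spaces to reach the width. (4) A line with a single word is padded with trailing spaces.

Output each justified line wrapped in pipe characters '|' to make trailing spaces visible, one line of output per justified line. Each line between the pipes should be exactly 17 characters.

Answer: |storm     quickly|
|were      problem|
|glass    security|
|sky  window  data|
|silver clean they|
|address    purple|
|quick  bee island|
|high progress do |

Derivation:
Line 1: ['storm', 'quickly'] (min_width=13, slack=4)
Line 2: ['were', 'problem'] (min_width=12, slack=5)
Line 3: ['glass', 'security'] (min_width=14, slack=3)
Line 4: ['sky', 'window', 'data'] (min_width=15, slack=2)
Line 5: ['silver', 'clean', 'they'] (min_width=17, slack=0)
Line 6: ['address', 'purple'] (min_width=14, slack=3)
Line 7: ['quick', 'bee', 'island'] (min_width=16, slack=1)
Line 8: ['high', 'progress', 'do'] (min_width=16, slack=1)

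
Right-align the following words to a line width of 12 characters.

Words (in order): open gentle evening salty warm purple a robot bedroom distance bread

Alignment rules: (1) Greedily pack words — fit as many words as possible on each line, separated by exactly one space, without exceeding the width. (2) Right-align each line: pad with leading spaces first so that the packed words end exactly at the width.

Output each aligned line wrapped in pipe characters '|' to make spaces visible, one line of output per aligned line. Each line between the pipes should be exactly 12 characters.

Line 1: ['open', 'gentle'] (min_width=11, slack=1)
Line 2: ['evening'] (min_width=7, slack=5)
Line 3: ['salty', 'warm'] (min_width=10, slack=2)
Line 4: ['purple', 'a'] (min_width=8, slack=4)
Line 5: ['robot'] (min_width=5, slack=7)
Line 6: ['bedroom'] (min_width=7, slack=5)
Line 7: ['distance'] (min_width=8, slack=4)
Line 8: ['bread'] (min_width=5, slack=7)

Answer: | open gentle|
|     evening|
|  salty warm|
|    purple a|
|       robot|
|     bedroom|
|    distance|
|       bread|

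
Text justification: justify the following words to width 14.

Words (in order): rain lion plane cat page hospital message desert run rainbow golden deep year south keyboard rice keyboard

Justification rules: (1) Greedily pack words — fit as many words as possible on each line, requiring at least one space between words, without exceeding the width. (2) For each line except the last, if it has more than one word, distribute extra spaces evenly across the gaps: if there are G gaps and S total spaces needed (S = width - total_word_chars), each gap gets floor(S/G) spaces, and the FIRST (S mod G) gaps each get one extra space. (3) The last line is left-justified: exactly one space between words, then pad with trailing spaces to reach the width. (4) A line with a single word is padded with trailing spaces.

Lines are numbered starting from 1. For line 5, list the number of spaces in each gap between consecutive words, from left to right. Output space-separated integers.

Line 1: ['rain', 'lion'] (min_width=9, slack=5)
Line 2: ['plane', 'cat', 'page'] (min_width=14, slack=0)
Line 3: ['hospital'] (min_width=8, slack=6)
Line 4: ['message', 'desert'] (min_width=14, slack=0)
Line 5: ['run', 'rainbow'] (min_width=11, slack=3)
Line 6: ['golden', 'deep'] (min_width=11, slack=3)
Line 7: ['year', 'south'] (min_width=10, slack=4)
Line 8: ['keyboard', 'rice'] (min_width=13, slack=1)
Line 9: ['keyboard'] (min_width=8, slack=6)

Answer: 4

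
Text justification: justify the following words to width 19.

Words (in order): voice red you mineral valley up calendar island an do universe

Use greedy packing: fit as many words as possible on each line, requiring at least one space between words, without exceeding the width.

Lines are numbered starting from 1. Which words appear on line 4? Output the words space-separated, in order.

Answer: do universe

Derivation:
Line 1: ['voice', 'red', 'you'] (min_width=13, slack=6)
Line 2: ['mineral', 'valley', 'up'] (min_width=17, slack=2)
Line 3: ['calendar', 'island', 'an'] (min_width=18, slack=1)
Line 4: ['do', 'universe'] (min_width=11, slack=8)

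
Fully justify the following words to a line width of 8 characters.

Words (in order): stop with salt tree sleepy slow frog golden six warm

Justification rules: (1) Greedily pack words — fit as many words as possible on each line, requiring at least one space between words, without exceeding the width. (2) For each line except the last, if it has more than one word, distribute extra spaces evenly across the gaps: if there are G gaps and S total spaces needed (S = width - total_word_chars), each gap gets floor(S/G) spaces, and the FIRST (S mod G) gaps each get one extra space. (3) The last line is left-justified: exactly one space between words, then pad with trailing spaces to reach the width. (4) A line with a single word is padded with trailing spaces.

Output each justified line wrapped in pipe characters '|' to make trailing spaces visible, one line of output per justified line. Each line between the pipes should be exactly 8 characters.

Line 1: ['stop'] (min_width=4, slack=4)
Line 2: ['with'] (min_width=4, slack=4)
Line 3: ['salt'] (min_width=4, slack=4)
Line 4: ['tree'] (min_width=4, slack=4)
Line 5: ['sleepy'] (min_width=6, slack=2)
Line 6: ['slow'] (min_width=4, slack=4)
Line 7: ['frog'] (min_width=4, slack=4)
Line 8: ['golden'] (min_width=6, slack=2)
Line 9: ['six', 'warm'] (min_width=8, slack=0)

Answer: |stop    |
|with    |
|salt    |
|tree    |
|sleepy  |
|slow    |
|frog    |
|golden  |
|six warm|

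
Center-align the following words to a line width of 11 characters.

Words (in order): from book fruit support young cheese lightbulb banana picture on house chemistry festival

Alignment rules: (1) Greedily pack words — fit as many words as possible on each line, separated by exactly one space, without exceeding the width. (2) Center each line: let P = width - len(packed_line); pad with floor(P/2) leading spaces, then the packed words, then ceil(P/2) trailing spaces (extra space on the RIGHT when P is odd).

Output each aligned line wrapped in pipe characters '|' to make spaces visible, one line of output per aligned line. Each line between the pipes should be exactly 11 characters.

Line 1: ['from', 'book'] (min_width=9, slack=2)
Line 2: ['fruit'] (min_width=5, slack=6)
Line 3: ['support'] (min_width=7, slack=4)
Line 4: ['young'] (min_width=5, slack=6)
Line 5: ['cheese'] (min_width=6, slack=5)
Line 6: ['lightbulb'] (min_width=9, slack=2)
Line 7: ['banana'] (min_width=6, slack=5)
Line 8: ['picture', 'on'] (min_width=10, slack=1)
Line 9: ['house'] (min_width=5, slack=6)
Line 10: ['chemistry'] (min_width=9, slack=2)
Line 11: ['festival'] (min_width=8, slack=3)

Answer: | from book |
|   fruit   |
|  support  |
|   young   |
|  cheese   |
| lightbulb |
|  banana   |
|picture on |
|   house   |
| chemistry |
| festival  |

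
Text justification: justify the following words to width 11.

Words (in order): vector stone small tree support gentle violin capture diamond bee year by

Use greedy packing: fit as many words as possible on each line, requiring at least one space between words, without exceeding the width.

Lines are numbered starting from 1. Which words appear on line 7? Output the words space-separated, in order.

Line 1: ['vector'] (min_width=6, slack=5)
Line 2: ['stone', 'small'] (min_width=11, slack=0)
Line 3: ['tree'] (min_width=4, slack=7)
Line 4: ['support'] (min_width=7, slack=4)
Line 5: ['gentle'] (min_width=6, slack=5)
Line 6: ['violin'] (min_width=6, slack=5)
Line 7: ['capture'] (min_width=7, slack=4)
Line 8: ['diamond', 'bee'] (min_width=11, slack=0)
Line 9: ['year', 'by'] (min_width=7, slack=4)

Answer: capture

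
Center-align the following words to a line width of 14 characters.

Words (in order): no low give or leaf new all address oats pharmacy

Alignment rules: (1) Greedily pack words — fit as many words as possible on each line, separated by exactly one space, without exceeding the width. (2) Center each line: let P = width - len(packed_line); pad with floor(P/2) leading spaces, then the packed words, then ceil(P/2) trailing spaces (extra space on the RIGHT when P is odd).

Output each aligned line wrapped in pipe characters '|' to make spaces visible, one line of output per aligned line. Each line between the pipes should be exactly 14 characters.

Answer: |no low give or|
| leaf new all |
| address oats |
|   pharmacy   |

Derivation:
Line 1: ['no', 'low', 'give', 'or'] (min_width=14, slack=0)
Line 2: ['leaf', 'new', 'all'] (min_width=12, slack=2)
Line 3: ['address', 'oats'] (min_width=12, slack=2)
Line 4: ['pharmacy'] (min_width=8, slack=6)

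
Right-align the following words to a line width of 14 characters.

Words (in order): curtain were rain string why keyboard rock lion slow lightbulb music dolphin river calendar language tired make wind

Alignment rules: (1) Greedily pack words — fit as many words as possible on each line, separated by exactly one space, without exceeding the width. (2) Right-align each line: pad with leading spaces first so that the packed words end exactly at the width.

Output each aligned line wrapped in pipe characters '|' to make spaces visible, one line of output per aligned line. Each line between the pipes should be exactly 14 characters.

Line 1: ['curtain', 'were'] (min_width=12, slack=2)
Line 2: ['rain', 'string'] (min_width=11, slack=3)
Line 3: ['why', 'keyboard'] (min_width=12, slack=2)
Line 4: ['rock', 'lion', 'slow'] (min_width=14, slack=0)
Line 5: ['lightbulb'] (min_width=9, slack=5)
Line 6: ['music', 'dolphin'] (min_width=13, slack=1)
Line 7: ['river', 'calendar'] (min_width=14, slack=0)
Line 8: ['language', 'tired'] (min_width=14, slack=0)
Line 9: ['make', 'wind'] (min_width=9, slack=5)

Answer: |  curtain were|
|   rain string|
|  why keyboard|
|rock lion slow|
|     lightbulb|
| music dolphin|
|river calendar|
|language tired|
|     make wind|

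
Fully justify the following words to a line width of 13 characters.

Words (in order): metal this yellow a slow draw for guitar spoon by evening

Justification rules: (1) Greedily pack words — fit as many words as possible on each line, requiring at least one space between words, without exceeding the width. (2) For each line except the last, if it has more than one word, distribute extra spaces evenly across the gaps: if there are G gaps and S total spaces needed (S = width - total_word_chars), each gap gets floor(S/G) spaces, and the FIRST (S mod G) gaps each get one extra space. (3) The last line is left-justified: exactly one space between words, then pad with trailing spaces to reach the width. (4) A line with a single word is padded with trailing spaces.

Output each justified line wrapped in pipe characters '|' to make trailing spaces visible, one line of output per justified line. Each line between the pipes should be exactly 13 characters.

Answer: |metal    this|
|yellow a slow|
|draw      for|
|guitar  spoon|
|by evening   |

Derivation:
Line 1: ['metal', 'this'] (min_width=10, slack=3)
Line 2: ['yellow', 'a', 'slow'] (min_width=13, slack=0)
Line 3: ['draw', 'for'] (min_width=8, slack=5)
Line 4: ['guitar', 'spoon'] (min_width=12, slack=1)
Line 5: ['by', 'evening'] (min_width=10, slack=3)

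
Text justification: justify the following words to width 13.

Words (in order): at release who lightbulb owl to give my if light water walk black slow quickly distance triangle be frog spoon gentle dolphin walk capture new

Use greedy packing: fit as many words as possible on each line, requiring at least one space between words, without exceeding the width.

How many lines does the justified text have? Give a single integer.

Answer: 13

Derivation:
Line 1: ['at', 'release'] (min_width=10, slack=3)
Line 2: ['who', 'lightbulb'] (min_width=13, slack=0)
Line 3: ['owl', 'to', 'give'] (min_width=11, slack=2)
Line 4: ['my', 'if', 'light'] (min_width=11, slack=2)
Line 5: ['water', 'walk'] (min_width=10, slack=3)
Line 6: ['black', 'slow'] (min_width=10, slack=3)
Line 7: ['quickly'] (min_width=7, slack=6)
Line 8: ['distance'] (min_width=8, slack=5)
Line 9: ['triangle', 'be'] (min_width=11, slack=2)
Line 10: ['frog', 'spoon'] (min_width=10, slack=3)
Line 11: ['gentle'] (min_width=6, slack=7)
Line 12: ['dolphin', 'walk'] (min_width=12, slack=1)
Line 13: ['capture', 'new'] (min_width=11, slack=2)
Total lines: 13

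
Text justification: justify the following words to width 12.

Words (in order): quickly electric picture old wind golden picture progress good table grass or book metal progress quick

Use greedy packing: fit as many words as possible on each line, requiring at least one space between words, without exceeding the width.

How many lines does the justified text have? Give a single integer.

Line 1: ['quickly'] (min_width=7, slack=5)
Line 2: ['electric'] (min_width=8, slack=4)
Line 3: ['picture', 'old'] (min_width=11, slack=1)
Line 4: ['wind', 'golden'] (min_width=11, slack=1)
Line 5: ['picture'] (min_width=7, slack=5)
Line 6: ['progress'] (min_width=8, slack=4)
Line 7: ['good', 'table'] (min_width=10, slack=2)
Line 8: ['grass', 'or'] (min_width=8, slack=4)
Line 9: ['book', 'metal'] (min_width=10, slack=2)
Line 10: ['progress'] (min_width=8, slack=4)
Line 11: ['quick'] (min_width=5, slack=7)
Total lines: 11

Answer: 11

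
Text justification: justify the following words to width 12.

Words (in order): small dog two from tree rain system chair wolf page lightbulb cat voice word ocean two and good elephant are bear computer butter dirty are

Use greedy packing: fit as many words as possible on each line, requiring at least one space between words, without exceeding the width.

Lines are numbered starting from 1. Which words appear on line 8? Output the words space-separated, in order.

Line 1: ['small', 'dog'] (min_width=9, slack=3)
Line 2: ['two', 'from'] (min_width=8, slack=4)
Line 3: ['tree', 'rain'] (min_width=9, slack=3)
Line 4: ['system', 'chair'] (min_width=12, slack=0)
Line 5: ['wolf', 'page'] (min_width=9, slack=3)
Line 6: ['lightbulb'] (min_width=9, slack=3)
Line 7: ['cat', 'voice'] (min_width=9, slack=3)
Line 8: ['word', 'ocean'] (min_width=10, slack=2)
Line 9: ['two', 'and', 'good'] (min_width=12, slack=0)
Line 10: ['elephant', 'are'] (min_width=12, slack=0)
Line 11: ['bear'] (min_width=4, slack=8)
Line 12: ['computer'] (min_width=8, slack=4)
Line 13: ['butter', 'dirty'] (min_width=12, slack=0)
Line 14: ['are'] (min_width=3, slack=9)

Answer: word ocean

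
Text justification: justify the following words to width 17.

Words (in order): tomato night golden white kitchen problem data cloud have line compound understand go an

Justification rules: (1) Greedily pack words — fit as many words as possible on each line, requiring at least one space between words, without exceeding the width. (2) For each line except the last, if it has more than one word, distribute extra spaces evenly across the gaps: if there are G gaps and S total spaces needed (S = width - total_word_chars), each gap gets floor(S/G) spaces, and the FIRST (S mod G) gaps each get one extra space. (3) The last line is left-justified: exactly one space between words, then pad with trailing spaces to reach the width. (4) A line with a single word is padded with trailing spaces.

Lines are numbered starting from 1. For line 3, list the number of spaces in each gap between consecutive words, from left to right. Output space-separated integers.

Line 1: ['tomato', 'night'] (min_width=12, slack=5)
Line 2: ['golden', 'white'] (min_width=12, slack=5)
Line 3: ['kitchen', 'problem'] (min_width=15, slack=2)
Line 4: ['data', 'cloud', 'have'] (min_width=15, slack=2)
Line 5: ['line', 'compound'] (min_width=13, slack=4)
Line 6: ['understand', 'go', 'an'] (min_width=16, slack=1)

Answer: 3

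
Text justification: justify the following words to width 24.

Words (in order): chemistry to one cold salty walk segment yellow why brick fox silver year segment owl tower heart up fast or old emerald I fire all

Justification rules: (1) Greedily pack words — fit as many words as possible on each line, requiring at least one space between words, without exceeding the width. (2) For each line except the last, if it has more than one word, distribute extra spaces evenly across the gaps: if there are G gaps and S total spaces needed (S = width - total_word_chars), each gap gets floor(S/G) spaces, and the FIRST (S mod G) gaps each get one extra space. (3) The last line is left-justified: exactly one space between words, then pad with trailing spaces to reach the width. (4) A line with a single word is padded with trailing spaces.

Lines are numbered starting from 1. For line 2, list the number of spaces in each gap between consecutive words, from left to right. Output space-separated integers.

Line 1: ['chemistry', 'to', 'one', 'cold'] (min_width=21, slack=3)
Line 2: ['salty', 'walk', 'segment'] (min_width=18, slack=6)
Line 3: ['yellow', 'why', 'brick', 'fox'] (min_width=20, slack=4)
Line 4: ['silver', 'year', 'segment', 'owl'] (min_width=23, slack=1)
Line 5: ['tower', 'heart', 'up', 'fast', 'or'] (min_width=22, slack=2)
Line 6: ['old', 'emerald', 'I', 'fire', 'all'] (min_width=22, slack=2)

Answer: 4 4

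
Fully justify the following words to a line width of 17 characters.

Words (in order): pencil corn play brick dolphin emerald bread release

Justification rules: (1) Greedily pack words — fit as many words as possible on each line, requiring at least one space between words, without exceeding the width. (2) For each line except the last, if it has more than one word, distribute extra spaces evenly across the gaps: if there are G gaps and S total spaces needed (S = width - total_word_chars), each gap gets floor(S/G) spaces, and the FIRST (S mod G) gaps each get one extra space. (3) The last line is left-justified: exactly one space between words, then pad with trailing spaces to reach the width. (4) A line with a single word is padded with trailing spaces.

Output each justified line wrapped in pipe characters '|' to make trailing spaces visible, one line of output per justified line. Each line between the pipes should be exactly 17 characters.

Line 1: ['pencil', 'corn', 'play'] (min_width=16, slack=1)
Line 2: ['brick', 'dolphin'] (min_width=13, slack=4)
Line 3: ['emerald', 'bread'] (min_width=13, slack=4)
Line 4: ['release'] (min_width=7, slack=10)

Answer: |pencil  corn play|
|brick     dolphin|
|emerald     bread|
|release          |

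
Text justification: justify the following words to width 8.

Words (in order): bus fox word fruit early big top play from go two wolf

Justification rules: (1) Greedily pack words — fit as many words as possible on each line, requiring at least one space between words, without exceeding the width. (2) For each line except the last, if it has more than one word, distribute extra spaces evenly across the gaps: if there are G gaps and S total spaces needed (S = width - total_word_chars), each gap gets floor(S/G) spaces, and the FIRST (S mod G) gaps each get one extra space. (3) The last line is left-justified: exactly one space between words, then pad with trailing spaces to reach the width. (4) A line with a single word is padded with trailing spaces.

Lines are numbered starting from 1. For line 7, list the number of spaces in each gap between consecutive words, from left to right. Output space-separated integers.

Line 1: ['bus', 'fox'] (min_width=7, slack=1)
Line 2: ['word'] (min_width=4, slack=4)
Line 3: ['fruit'] (min_width=5, slack=3)
Line 4: ['early'] (min_width=5, slack=3)
Line 5: ['big', 'top'] (min_width=7, slack=1)
Line 6: ['play'] (min_width=4, slack=4)
Line 7: ['from', 'go'] (min_width=7, slack=1)
Line 8: ['two', 'wolf'] (min_width=8, slack=0)

Answer: 2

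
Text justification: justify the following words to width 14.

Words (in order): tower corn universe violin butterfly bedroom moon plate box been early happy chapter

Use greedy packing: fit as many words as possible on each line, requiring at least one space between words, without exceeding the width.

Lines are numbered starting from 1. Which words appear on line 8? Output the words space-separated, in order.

Line 1: ['tower', 'corn'] (min_width=10, slack=4)
Line 2: ['universe'] (min_width=8, slack=6)
Line 3: ['violin'] (min_width=6, slack=8)
Line 4: ['butterfly'] (min_width=9, slack=5)
Line 5: ['bedroom', 'moon'] (min_width=12, slack=2)
Line 6: ['plate', 'box', 'been'] (min_width=14, slack=0)
Line 7: ['early', 'happy'] (min_width=11, slack=3)
Line 8: ['chapter'] (min_width=7, slack=7)

Answer: chapter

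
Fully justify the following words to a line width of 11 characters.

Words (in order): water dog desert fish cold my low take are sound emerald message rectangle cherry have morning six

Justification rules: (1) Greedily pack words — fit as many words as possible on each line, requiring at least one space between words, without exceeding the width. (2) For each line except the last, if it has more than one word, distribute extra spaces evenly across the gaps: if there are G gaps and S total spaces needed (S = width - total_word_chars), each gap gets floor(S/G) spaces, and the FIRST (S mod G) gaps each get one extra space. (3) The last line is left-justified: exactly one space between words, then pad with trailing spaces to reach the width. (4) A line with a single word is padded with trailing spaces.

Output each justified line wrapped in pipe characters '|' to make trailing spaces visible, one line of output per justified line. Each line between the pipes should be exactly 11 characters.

Answer: |water   dog|
|desert fish|
|cold my low|
|take    are|
|sound      |
|emerald    |
|message    |
|rectangle  |
|cherry have|
|morning six|

Derivation:
Line 1: ['water', 'dog'] (min_width=9, slack=2)
Line 2: ['desert', 'fish'] (min_width=11, slack=0)
Line 3: ['cold', 'my', 'low'] (min_width=11, slack=0)
Line 4: ['take', 'are'] (min_width=8, slack=3)
Line 5: ['sound'] (min_width=5, slack=6)
Line 6: ['emerald'] (min_width=7, slack=4)
Line 7: ['message'] (min_width=7, slack=4)
Line 8: ['rectangle'] (min_width=9, slack=2)
Line 9: ['cherry', 'have'] (min_width=11, slack=0)
Line 10: ['morning', 'six'] (min_width=11, slack=0)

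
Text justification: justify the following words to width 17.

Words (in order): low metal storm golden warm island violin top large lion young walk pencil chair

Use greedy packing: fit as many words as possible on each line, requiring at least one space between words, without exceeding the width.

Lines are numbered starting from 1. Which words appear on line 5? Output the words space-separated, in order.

Line 1: ['low', 'metal', 'storm'] (min_width=15, slack=2)
Line 2: ['golden', 'warm'] (min_width=11, slack=6)
Line 3: ['island', 'violin', 'top'] (min_width=17, slack=0)
Line 4: ['large', 'lion', 'young'] (min_width=16, slack=1)
Line 5: ['walk', 'pencil', 'chair'] (min_width=17, slack=0)

Answer: walk pencil chair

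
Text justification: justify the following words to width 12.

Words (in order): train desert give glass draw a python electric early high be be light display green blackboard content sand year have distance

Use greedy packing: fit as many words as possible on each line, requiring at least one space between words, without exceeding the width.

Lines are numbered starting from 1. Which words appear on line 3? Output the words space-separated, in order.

Answer: draw a

Derivation:
Line 1: ['train', 'desert'] (min_width=12, slack=0)
Line 2: ['give', 'glass'] (min_width=10, slack=2)
Line 3: ['draw', 'a'] (min_width=6, slack=6)
Line 4: ['python'] (min_width=6, slack=6)
Line 5: ['electric'] (min_width=8, slack=4)
Line 6: ['early', 'high'] (min_width=10, slack=2)
Line 7: ['be', 'be', 'light'] (min_width=11, slack=1)
Line 8: ['display'] (min_width=7, slack=5)
Line 9: ['green'] (min_width=5, slack=7)
Line 10: ['blackboard'] (min_width=10, slack=2)
Line 11: ['content', 'sand'] (min_width=12, slack=0)
Line 12: ['year', 'have'] (min_width=9, slack=3)
Line 13: ['distance'] (min_width=8, slack=4)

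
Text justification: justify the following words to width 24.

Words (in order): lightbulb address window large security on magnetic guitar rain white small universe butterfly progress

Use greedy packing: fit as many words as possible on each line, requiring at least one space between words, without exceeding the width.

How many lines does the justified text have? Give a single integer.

Answer: 5

Derivation:
Line 1: ['lightbulb', 'address', 'window'] (min_width=24, slack=0)
Line 2: ['large', 'security', 'on'] (min_width=17, slack=7)
Line 3: ['magnetic', 'guitar', 'rain'] (min_width=20, slack=4)
Line 4: ['white', 'small', 'universe'] (min_width=20, slack=4)
Line 5: ['butterfly', 'progress'] (min_width=18, slack=6)
Total lines: 5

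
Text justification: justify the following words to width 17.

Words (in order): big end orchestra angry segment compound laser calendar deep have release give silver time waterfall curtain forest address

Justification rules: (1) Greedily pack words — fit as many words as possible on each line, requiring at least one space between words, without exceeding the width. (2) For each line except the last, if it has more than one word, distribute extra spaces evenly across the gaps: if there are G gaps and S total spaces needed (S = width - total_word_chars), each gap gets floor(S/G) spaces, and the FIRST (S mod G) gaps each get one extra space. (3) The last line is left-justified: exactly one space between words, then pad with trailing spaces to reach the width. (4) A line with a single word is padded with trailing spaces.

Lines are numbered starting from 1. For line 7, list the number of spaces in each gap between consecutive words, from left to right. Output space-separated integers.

Line 1: ['big', 'end', 'orchestra'] (min_width=17, slack=0)
Line 2: ['angry', 'segment'] (min_width=13, slack=4)
Line 3: ['compound', 'laser'] (min_width=14, slack=3)
Line 4: ['calendar', 'deep'] (min_width=13, slack=4)
Line 5: ['have', 'release', 'give'] (min_width=17, slack=0)
Line 6: ['silver', 'time'] (min_width=11, slack=6)
Line 7: ['waterfall', 'curtain'] (min_width=17, slack=0)
Line 8: ['forest', 'address'] (min_width=14, slack=3)

Answer: 1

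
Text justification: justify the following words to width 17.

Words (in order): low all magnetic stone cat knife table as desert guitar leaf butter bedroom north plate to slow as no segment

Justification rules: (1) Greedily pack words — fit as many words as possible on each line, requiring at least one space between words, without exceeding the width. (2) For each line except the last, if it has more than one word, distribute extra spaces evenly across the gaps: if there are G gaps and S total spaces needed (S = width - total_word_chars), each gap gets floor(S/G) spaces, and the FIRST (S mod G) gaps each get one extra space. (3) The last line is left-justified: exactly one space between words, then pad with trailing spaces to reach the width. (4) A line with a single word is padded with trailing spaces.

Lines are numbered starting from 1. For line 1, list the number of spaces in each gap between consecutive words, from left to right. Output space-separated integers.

Answer: 2 1

Derivation:
Line 1: ['low', 'all', 'magnetic'] (min_width=16, slack=1)
Line 2: ['stone', 'cat', 'knife'] (min_width=15, slack=2)
Line 3: ['table', 'as', 'desert'] (min_width=15, slack=2)
Line 4: ['guitar', 'leaf'] (min_width=11, slack=6)
Line 5: ['butter', 'bedroom'] (min_width=14, slack=3)
Line 6: ['north', 'plate', 'to'] (min_width=14, slack=3)
Line 7: ['slow', 'as', 'no'] (min_width=10, slack=7)
Line 8: ['segment'] (min_width=7, slack=10)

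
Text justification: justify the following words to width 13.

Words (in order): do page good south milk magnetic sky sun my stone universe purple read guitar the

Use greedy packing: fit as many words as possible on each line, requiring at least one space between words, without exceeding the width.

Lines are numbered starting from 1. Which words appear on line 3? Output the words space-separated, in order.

Line 1: ['do', 'page', 'good'] (min_width=12, slack=1)
Line 2: ['south', 'milk'] (min_width=10, slack=3)
Line 3: ['magnetic', 'sky'] (min_width=12, slack=1)
Line 4: ['sun', 'my', 'stone'] (min_width=12, slack=1)
Line 5: ['universe'] (min_width=8, slack=5)
Line 6: ['purple', 'read'] (min_width=11, slack=2)
Line 7: ['guitar', 'the'] (min_width=10, slack=3)

Answer: magnetic sky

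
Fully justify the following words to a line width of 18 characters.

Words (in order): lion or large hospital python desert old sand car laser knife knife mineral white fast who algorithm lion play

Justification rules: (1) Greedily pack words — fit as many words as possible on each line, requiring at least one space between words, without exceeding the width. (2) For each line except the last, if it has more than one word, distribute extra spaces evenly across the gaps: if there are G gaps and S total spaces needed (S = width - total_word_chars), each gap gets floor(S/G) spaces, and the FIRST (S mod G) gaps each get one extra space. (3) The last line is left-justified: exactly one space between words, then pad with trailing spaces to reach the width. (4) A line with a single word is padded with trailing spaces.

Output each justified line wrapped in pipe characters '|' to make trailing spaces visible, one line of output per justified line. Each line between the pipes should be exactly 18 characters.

Answer: |lion    or   large|
|hospital    python|
|desert   old  sand|
|car   laser  knife|
|knife      mineral|
|white   fast   who|
|algorithm     lion|
|play              |

Derivation:
Line 1: ['lion', 'or', 'large'] (min_width=13, slack=5)
Line 2: ['hospital', 'python'] (min_width=15, slack=3)
Line 3: ['desert', 'old', 'sand'] (min_width=15, slack=3)
Line 4: ['car', 'laser', 'knife'] (min_width=15, slack=3)
Line 5: ['knife', 'mineral'] (min_width=13, slack=5)
Line 6: ['white', 'fast', 'who'] (min_width=14, slack=4)
Line 7: ['algorithm', 'lion'] (min_width=14, slack=4)
Line 8: ['play'] (min_width=4, slack=14)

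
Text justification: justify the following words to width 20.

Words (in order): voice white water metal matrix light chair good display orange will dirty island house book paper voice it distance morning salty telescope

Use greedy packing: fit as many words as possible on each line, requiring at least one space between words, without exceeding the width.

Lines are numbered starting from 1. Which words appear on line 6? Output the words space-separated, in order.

Line 1: ['voice', 'white', 'water'] (min_width=17, slack=3)
Line 2: ['metal', 'matrix', 'light'] (min_width=18, slack=2)
Line 3: ['chair', 'good', 'display'] (min_width=18, slack=2)
Line 4: ['orange', 'will', 'dirty'] (min_width=17, slack=3)
Line 5: ['island', 'house', 'book'] (min_width=17, slack=3)
Line 6: ['paper', 'voice', 'it'] (min_width=14, slack=6)
Line 7: ['distance', 'morning'] (min_width=16, slack=4)
Line 8: ['salty', 'telescope'] (min_width=15, slack=5)

Answer: paper voice it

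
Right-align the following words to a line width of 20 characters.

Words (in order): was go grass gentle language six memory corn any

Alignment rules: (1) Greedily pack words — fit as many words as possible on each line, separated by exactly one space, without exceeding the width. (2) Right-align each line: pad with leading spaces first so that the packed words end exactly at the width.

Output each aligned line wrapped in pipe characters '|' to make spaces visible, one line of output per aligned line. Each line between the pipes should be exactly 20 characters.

Line 1: ['was', 'go', 'grass', 'gentle'] (min_width=19, slack=1)
Line 2: ['language', 'six', 'memory'] (min_width=19, slack=1)
Line 3: ['corn', 'any'] (min_width=8, slack=12)

Answer: | was go grass gentle|
| language six memory|
|            corn any|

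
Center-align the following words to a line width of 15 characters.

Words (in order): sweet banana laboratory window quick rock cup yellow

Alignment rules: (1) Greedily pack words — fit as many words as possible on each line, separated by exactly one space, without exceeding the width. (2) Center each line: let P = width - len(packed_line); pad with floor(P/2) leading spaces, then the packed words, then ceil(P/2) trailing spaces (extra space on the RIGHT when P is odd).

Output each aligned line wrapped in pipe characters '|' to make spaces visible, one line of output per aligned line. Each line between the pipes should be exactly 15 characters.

Answer: | sweet banana  |
|  laboratory   |
| window quick  |
|rock cup yellow|

Derivation:
Line 1: ['sweet', 'banana'] (min_width=12, slack=3)
Line 2: ['laboratory'] (min_width=10, slack=5)
Line 3: ['window', 'quick'] (min_width=12, slack=3)
Line 4: ['rock', 'cup', 'yellow'] (min_width=15, slack=0)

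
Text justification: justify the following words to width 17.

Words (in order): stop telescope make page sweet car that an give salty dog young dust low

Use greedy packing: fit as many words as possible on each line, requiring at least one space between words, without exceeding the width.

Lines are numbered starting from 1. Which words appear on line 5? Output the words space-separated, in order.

Line 1: ['stop', 'telescope'] (min_width=14, slack=3)
Line 2: ['make', 'page', 'sweet'] (min_width=15, slack=2)
Line 3: ['car', 'that', 'an', 'give'] (min_width=16, slack=1)
Line 4: ['salty', 'dog', 'young'] (min_width=15, slack=2)
Line 5: ['dust', 'low'] (min_width=8, slack=9)

Answer: dust low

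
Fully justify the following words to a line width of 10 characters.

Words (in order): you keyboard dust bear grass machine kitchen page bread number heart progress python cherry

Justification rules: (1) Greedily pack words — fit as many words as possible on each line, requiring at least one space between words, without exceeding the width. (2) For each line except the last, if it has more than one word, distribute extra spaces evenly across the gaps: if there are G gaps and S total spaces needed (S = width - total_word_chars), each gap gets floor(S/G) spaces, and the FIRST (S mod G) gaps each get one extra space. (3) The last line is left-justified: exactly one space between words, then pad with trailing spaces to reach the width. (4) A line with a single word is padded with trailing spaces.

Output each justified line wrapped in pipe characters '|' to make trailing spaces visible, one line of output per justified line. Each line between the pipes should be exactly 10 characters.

Answer: |you       |
|keyboard  |
|dust  bear|
|grass     |
|machine   |
|kitchen   |
|page bread|
|number    |
|heart     |
|progress  |
|python    |
|cherry    |

Derivation:
Line 1: ['you'] (min_width=3, slack=7)
Line 2: ['keyboard'] (min_width=8, slack=2)
Line 3: ['dust', 'bear'] (min_width=9, slack=1)
Line 4: ['grass'] (min_width=5, slack=5)
Line 5: ['machine'] (min_width=7, slack=3)
Line 6: ['kitchen'] (min_width=7, slack=3)
Line 7: ['page', 'bread'] (min_width=10, slack=0)
Line 8: ['number'] (min_width=6, slack=4)
Line 9: ['heart'] (min_width=5, slack=5)
Line 10: ['progress'] (min_width=8, slack=2)
Line 11: ['python'] (min_width=6, slack=4)
Line 12: ['cherry'] (min_width=6, slack=4)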